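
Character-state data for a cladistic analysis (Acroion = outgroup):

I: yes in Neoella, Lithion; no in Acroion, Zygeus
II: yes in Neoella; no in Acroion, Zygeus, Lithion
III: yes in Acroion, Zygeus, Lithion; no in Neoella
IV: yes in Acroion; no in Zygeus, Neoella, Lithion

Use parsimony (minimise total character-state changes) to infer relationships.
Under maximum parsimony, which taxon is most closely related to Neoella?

Character polarity is set by the outgroup: the derived state is whichever differs from the outgroup's state, so for III, IV the derived state is 'no', and for the remaining characters it is 'yes'.
Only Lithion and Neoella show the derived state 'yes' for I, supporting them as a clade.
II: derived state 'yes' in Neoella only — an autapomorphy, so it tells us nothing about relationships among taxa.
III: derived state 'no' in Neoella only — an autapomorphy, so it tells us nothing about relationships among taxa.
IV (derived state 'no') is shared by all ingroup taxa — unites the whole ingroup.
Most parsimonious ingroup topology: (Zygeus,(Neoella,Lithion)).
Neoella and Lithion form a cherry on this tree, so they are sister taxa.

Lithion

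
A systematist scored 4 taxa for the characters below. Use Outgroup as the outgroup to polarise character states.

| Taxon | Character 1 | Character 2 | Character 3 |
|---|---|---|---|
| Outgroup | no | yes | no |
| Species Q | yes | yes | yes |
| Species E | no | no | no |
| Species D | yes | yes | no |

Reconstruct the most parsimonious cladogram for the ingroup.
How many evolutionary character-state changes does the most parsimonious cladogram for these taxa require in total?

3

Character polarity is set by the outgroup: the derived state is whichever differs from the outgroup's state, so for Character 2 the derived state is 'no', and for the remaining characters it is 'yes'.
Character 1 (derived state 'yes') is shared by Species D and Species Q — a synapomorphy uniting that clade.
Character 2 (derived state 'no') is unique to Species E (autapomorphy; uninformative for grouping).
Character 3 (derived state 'yes') is unique to Species Q (autapomorphy; uninformative for grouping).
Most parsimonious ingroup topology: ((Species Q,Species D),Species E).
Changes per character on this tree: Character 1: 1; Character 2: 1; Character 3: 1.
Total = 3.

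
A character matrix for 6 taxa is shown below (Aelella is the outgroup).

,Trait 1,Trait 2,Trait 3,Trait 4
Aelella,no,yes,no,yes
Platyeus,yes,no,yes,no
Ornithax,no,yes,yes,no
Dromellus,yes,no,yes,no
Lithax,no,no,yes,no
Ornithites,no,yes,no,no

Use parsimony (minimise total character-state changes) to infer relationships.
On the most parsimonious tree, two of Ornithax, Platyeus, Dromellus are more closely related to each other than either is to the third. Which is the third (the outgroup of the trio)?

Ornithax

Character polarity is set by the outgroup: the derived state is whichever differs from the outgroup's state, so for Trait 2, Trait 4 the derived state is 'no', and for the remaining characters it is 'yes'.
Trait 1: derived state 'yes' in Dromellus and Platyeus only — synapomorphy for {Dromellus, Platyeus}.
Trait 2: derived state 'no' in Dromellus, Lithax, and Platyeus only — synapomorphy for {Dromellus, Lithax, Platyeus}.
Only Dromellus, Lithax, Ornithax, and Platyeus show the derived state 'yes' for Trait 3, supporting them as a clade.
All ingroup taxa share the derived state 'no' for Trait 4; it defines the ingroup but does not resolve relationships within it.
Most parsimonious ingroup topology: ((((Platyeus,Dromellus),Lithax),Ornithax),Ornithites).
Dromellus and Platyeus share a more recent common ancestor with each other than either does with Ornithax, so Ornithax is the least closely related of the three.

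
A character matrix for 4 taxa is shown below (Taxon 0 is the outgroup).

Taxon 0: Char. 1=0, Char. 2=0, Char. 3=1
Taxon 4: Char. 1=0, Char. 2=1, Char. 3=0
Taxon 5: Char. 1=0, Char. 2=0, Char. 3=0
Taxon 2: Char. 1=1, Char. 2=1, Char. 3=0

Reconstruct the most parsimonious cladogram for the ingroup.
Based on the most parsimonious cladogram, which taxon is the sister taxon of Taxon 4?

Character polarity is set by the outgroup: the derived state is whichever differs from the outgroup's state, so for Char. 3 the derived state is '0', and for the remaining characters it is '1'.
Char. 1: derived state '1' in Taxon 2 only — an autapomorphy, so it tells us nothing about relationships among taxa.
Only Taxon 2 and Taxon 4 show the derived state '1' for Char. 2, supporting them as a clade.
All ingroup taxa share the derived state '0' for Char. 3; it defines the ingroup but does not resolve relationships within it.
Most parsimonious ingroup topology: ((Taxon 4,Taxon 2),Taxon 5).
Taxon 4 and Taxon 2 form a cherry on this tree, so they are sister taxa.

Taxon 2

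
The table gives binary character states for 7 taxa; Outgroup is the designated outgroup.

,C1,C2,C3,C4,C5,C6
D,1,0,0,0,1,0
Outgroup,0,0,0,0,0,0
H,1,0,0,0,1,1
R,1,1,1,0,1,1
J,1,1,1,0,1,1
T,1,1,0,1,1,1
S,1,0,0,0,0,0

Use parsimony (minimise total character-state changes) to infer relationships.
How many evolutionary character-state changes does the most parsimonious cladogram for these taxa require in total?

The outgroup has state '0' for every character, so '1' is the derived state throughout.
C1 (derived state '1') is shared by all ingroup taxa — unites the whole ingroup.
C2: derived state '1' in J, R, and T only — synapomorphy for {J, R, T}.
C3 (derived state '1') is shared by J and R — a synapomorphy uniting that clade.
C4: derived state '1' in T only — an autapomorphy, so it tells us nothing about relationships among taxa.
C5 (derived state '1') is shared by D, H, J, R, and T — a synapomorphy uniting that clade.
C6 (derived state '1') is shared by H, J, R, and T — a synapomorphy uniting that clade.
Most parsimonious ingroup topology: ((D,(((J,R),T),H)),S).
Changes per character on this tree: C1: 1; C2: 1; C3: 1; C4: 1; C5: 1; C6: 1.
Total = 6.

6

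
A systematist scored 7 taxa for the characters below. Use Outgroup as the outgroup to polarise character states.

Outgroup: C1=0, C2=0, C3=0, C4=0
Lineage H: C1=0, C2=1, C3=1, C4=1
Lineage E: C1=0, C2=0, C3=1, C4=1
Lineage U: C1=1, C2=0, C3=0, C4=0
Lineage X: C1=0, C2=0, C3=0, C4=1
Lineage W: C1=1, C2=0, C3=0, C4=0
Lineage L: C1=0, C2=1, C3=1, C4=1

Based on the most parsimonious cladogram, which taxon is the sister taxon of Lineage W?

Lineage U

The outgroup has state '0' for every character, so '1' is the derived state throughout.
C1: derived state '1' in Lineage U and Lineage W only — synapomorphy for {Lineage U, Lineage W}.
Only Lineage H and Lineage L show the derived state '1' for C2, supporting them as a clade.
Only Lineage E, Lineage H, and Lineage L show the derived state '1' for C3, supporting them as a clade.
Only Lineage E, Lineage H, Lineage L, and Lineage X show the derived state '1' for C4, supporting them as a clade.
Most parsimonious ingroup topology: ((((Lineage H,Lineage L),Lineage E),Lineage X),(Lineage U,Lineage W)).
Lineage W and Lineage U form a cherry on this tree, so they are sister taxa.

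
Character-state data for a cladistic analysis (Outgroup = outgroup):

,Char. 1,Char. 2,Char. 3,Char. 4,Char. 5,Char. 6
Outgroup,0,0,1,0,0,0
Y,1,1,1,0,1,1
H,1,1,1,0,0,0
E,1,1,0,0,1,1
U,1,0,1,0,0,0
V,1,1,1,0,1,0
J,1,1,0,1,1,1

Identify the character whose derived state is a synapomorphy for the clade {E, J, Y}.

Character polarity is set by the outgroup: the derived state is whichever differs from the outgroup's state, so for Char. 3 the derived state is '0', and for the remaining characters it is '1'.
All ingroup taxa share the derived state '1' for Char. 1; it defines the ingroup but does not resolve relationships within it.
Char. 2 (derived state '1') is shared by E, H, J, V, and Y — a synapomorphy uniting that clade.
Char. 3 (derived state '0') is shared by E and J — a synapomorphy uniting that clade.
Char. 4 (derived state '1') is unique to J (autapomorphy; uninformative for grouping).
Char. 5: derived state '1' in E, J, V, and Y only — synapomorphy for {E, J, V, Y}.
Char. 6: derived state '1' in E, J, and Y only — synapomorphy for {E, J, Y}.
Most parsimonious ingroup topology: ((((Y,(E,J)),V),H),U).
The clade {E, J, Y} is supported by Char. 6: its derived state '1' occurs in exactly those taxa and in no other taxon (including the outgroup).

Char. 6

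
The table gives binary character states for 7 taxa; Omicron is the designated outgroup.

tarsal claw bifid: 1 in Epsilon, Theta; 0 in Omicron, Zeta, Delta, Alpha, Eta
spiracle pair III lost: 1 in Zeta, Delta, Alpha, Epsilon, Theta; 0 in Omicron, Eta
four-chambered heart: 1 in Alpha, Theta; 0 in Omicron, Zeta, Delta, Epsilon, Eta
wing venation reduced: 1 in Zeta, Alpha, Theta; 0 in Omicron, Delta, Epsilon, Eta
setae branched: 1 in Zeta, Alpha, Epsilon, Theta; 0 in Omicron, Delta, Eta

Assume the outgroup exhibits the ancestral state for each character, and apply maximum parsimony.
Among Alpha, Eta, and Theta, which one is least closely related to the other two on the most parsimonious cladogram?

The outgroup has state '0' for every character, so '1' is the derived state throughout.
tarsal claw bifid (state '1') occurs in Epsilon and Theta but conflicts with the nesting implied by the other characters — most parsimoniously interpreted as homoplasy.
spiracle pair III lost: derived state '1' in Alpha, Delta, Epsilon, Theta, and Zeta only — synapomorphy for {Alpha, Delta, Epsilon, Theta, Zeta}.
four-chambered heart (derived state '1') is shared by Alpha and Theta — a synapomorphy uniting that clade.
Only Alpha, Theta, and Zeta show the derived state '1' for wing venation reduced, supporting them as a clade.
Only Alpha, Epsilon, Theta, and Zeta show the derived state '1' for setae branched, supporting them as a clade.
Most parsimonious ingroup topology: ((((Zeta,(Alpha,Theta)),Epsilon),Delta),Eta).
Theta and Alpha share a more recent common ancestor with each other than either does with Eta, so Eta is the least closely related of the three.

Eta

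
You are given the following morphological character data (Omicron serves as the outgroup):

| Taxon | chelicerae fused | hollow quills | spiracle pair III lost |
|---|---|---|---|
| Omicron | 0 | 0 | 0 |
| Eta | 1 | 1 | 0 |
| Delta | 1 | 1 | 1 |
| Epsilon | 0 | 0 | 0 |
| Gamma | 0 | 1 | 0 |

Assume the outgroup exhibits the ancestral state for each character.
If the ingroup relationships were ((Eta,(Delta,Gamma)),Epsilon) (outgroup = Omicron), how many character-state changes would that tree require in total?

4

Map each character onto ((Eta,(Delta,Gamma)),Epsilon) (rooted by Omicron) and count the minimum state changes it requires (Fitch parsimony):
chelicerae fused: 2; hollow quills: 1; spiracle pair III lost: 1.
Total tree length = 4.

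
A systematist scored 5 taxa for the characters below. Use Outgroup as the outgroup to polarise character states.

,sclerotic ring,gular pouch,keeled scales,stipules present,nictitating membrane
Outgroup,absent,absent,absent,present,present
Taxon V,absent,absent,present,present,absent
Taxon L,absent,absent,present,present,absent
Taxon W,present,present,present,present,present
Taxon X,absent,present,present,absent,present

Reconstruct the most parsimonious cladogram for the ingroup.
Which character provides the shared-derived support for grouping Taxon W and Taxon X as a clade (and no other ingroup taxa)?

Character polarity is set by the outgroup: the derived state is whichever differs from the outgroup's state, so for stipules present, nictitating membrane the derived state is 'absent', and for the remaining characters it is 'present'.
sclerotic ring (derived state 'present') is unique to Taxon W (autapomorphy; uninformative for grouping).
gular pouch: derived state 'present' in Taxon W and Taxon X only — synapomorphy for {Taxon W, Taxon X}.
All ingroup taxa share the derived state 'present' for keeled scales; it defines the ingroup but does not resolve relationships within it.
stipules present (derived state 'absent') is unique to Taxon X (autapomorphy; uninformative for grouping).
nictitating membrane (derived state 'absent') is shared by Taxon L and Taxon V — a synapomorphy uniting that clade.
Most parsimonious ingroup topology: ((Taxon V,Taxon L),(Taxon W,Taxon X)).
The clade {Taxon W, Taxon X} is supported by gular pouch: its derived state 'present' occurs in exactly those taxa and in no other taxon (including the outgroup).

gular pouch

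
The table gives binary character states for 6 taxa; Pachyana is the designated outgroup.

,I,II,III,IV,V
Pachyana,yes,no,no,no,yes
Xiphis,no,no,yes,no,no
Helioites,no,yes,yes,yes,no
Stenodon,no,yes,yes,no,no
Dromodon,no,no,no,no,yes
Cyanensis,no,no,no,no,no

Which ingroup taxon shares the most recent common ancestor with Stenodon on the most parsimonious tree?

Character polarity is set by the outgroup: the derived state is whichever differs from the outgroup's state, so for I, V the derived state is 'no', and for the remaining characters it is 'yes'.
All ingroup taxa share the derived state 'no' for I; it defines the ingroup but does not resolve relationships within it.
II: derived state 'yes' in Helioites and Stenodon only — synapomorphy for {Helioites, Stenodon}.
III (derived state 'yes') is shared by Helioites, Stenodon, and Xiphis — a synapomorphy uniting that clade.
IV (derived state 'yes') is unique to Helioites (autapomorphy; uninformative for grouping).
V (derived state 'no') is shared by Cyanensis, Helioites, Stenodon, and Xiphis — a synapomorphy uniting that clade.
Most parsimonious ingroup topology: (((Xiphis,(Helioites,Stenodon)),Cyanensis),Dromodon).
Stenodon and Helioites form a cherry on this tree, so they are sister taxa.

Helioites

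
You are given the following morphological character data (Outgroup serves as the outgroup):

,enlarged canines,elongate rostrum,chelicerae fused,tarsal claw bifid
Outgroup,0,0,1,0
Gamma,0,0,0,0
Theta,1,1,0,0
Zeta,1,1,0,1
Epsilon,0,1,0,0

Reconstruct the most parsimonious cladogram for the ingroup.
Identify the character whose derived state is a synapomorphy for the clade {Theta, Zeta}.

enlarged canines

Character polarity is set by the outgroup: the derived state is whichever differs from the outgroup's state, so for chelicerae fused the derived state is '0', and for the remaining characters it is '1'.
enlarged canines (derived state '1') is shared by Theta and Zeta — a synapomorphy uniting that clade.
Only Epsilon, Theta, and Zeta show the derived state '1' for elongate rostrum, supporting them as a clade.
chelicerae fused (derived state '0') is shared by all ingroup taxa — unites the whole ingroup.
tarsal claw bifid: derived state '1' in Zeta only — an autapomorphy, so it tells us nothing about relationships among taxa.
Most parsimonious ingroup topology: (Gamma,((Theta,Zeta),Epsilon)).
The clade {Theta, Zeta} is supported by enlarged canines: its derived state '1' occurs in exactly those taxa and in no other taxon (including the outgroup).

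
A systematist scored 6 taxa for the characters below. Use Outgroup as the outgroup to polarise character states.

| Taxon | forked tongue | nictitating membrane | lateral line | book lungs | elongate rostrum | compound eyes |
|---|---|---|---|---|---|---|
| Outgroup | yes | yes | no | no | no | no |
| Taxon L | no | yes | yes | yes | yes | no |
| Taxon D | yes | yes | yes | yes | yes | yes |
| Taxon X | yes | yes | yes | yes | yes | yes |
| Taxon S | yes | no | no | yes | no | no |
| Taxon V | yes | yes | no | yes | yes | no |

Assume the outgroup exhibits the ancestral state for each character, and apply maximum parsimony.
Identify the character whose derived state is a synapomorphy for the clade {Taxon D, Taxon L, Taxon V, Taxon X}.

Character polarity is set by the outgroup: the derived state is whichever differs from the outgroup's state, so for forked tongue, nictitating membrane the derived state is 'no', and for the remaining characters it is 'yes'.
forked tongue: derived state 'no' in Taxon L only — an autapomorphy, so it tells us nothing about relationships among taxa.
nictitating membrane: derived state 'no' in Taxon S only — an autapomorphy, so it tells us nothing about relationships among taxa.
lateral line: derived state 'yes' in Taxon D, Taxon L, and Taxon X only — synapomorphy for {Taxon D, Taxon L, Taxon X}.
book lungs (derived state 'yes') is shared by all ingroup taxa — unites the whole ingroup.
Only Taxon D, Taxon L, Taxon V, and Taxon X show the derived state 'yes' for elongate rostrum, supporting them as a clade.
Only Taxon D and Taxon X show the derived state 'yes' for compound eyes, supporting them as a clade.
Most parsimonious ingroup topology: (((Taxon L,(Taxon D,Taxon X)),Taxon V),Taxon S).
The clade {Taxon D, Taxon L, Taxon V, Taxon X} is supported by elongate rostrum: its derived state 'yes' occurs in exactly those taxa and in no other taxon (including the outgroup).

elongate rostrum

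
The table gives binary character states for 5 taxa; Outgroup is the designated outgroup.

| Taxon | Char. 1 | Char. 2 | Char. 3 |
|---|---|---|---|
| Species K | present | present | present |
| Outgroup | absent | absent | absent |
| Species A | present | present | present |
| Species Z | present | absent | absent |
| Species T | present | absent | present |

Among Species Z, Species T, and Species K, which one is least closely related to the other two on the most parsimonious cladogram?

The outgroup has state 'absent' for every character, so 'present' is the derived state throughout.
Char. 1 (derived state 'present') is shared by all ingroup taxa — unites the whole ingroup.
Only Species A and Species K show the derived state 'present' for Char. 2, supporting them as a clade.
Only Species A, Species K, and Species T show the derived state 'present' for Char. 3, supporting them as a clade.
Most parsimonious ingroup topology: (((Species K,Species A),Species T),Species Z).
Species K and Species T share a more recent common ancestor with each other than either does with Species Z, so Species Z is the least closely related of the three.

Species Z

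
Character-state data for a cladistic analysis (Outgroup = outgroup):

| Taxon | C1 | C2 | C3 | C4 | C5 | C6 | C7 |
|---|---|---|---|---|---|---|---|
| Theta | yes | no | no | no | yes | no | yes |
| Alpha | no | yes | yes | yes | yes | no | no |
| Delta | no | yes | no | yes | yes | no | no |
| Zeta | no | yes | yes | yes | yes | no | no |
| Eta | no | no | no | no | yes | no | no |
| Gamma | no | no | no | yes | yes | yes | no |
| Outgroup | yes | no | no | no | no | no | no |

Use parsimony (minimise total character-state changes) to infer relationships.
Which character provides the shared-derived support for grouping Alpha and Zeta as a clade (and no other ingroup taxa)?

C3

Character polarity is set by the outgroup: the derived state is whichever differs from the outgroup's state, so for C1 the derived state is 'no', and for the remaining characters it is 'yes'.
C1 (derived state 'no') is shared by Alpha, Delta, Eta, Gamma, and Zeta — a synapomorphy uniting that clade.
C2 (derived state 'yes') is shared by Alpha, Delta, and Zeta — a synapomorphy uniting that clade.
Only Alpha and Zeta show the derived state 'yes' for C3, supporting them as a clade.
C4 (derived state 'yes') is shared by Alpha, Delta, Gamma, and Zeta — a synapomorphy uniting that clade.
C5 (derived state 'yes') is shared by all ingroup taxa — unites the whole ingroup.
C6: derived state 'yes' in Gamma only — an autapomorphy, so it tells us nothing about relationships among taxa.
C7: derived state 'yes' in Theta only — an autapomorphy, so it tells us nothing about relationships among taxa.
Most parsimonious ingroup topology: ((Eta,(((Zeta,Alpha),Delta),Gamma)),Theta).
The clade {Alpha, Zeta} is supported by C3: its derived state 'yes' occurs in exactly those taxa and in no other taxon (including the outgroup).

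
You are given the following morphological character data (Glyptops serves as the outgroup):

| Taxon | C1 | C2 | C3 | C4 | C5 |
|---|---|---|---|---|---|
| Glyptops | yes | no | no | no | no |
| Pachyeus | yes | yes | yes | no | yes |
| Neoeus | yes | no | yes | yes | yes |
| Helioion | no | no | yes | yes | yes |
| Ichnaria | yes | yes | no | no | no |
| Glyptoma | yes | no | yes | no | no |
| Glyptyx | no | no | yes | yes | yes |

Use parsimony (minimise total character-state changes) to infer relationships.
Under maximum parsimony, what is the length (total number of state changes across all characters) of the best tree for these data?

6

Character polarity is set by the outgroup: the derived state is whichever differs from the outgroup's state, so for C1 the derived state is 'no', and for the remaining characters it is 'yes'.
C1: derived state 'no' in Glyptyx and Helioion only — synapomorphy for {Glyptyx, Helioion}.
C2 (state 'yes') occurs in Ichnaria and Pachyeus but conflicts with the nesting implied by the other characters — most parsimoniously interpreted as homoplasy.
C3: derived state 'yes' in Glyptoma, Glyptyx, Helioion, Neoeus, and Pachyeus only — synapomorphy for {Glyptoma, Glyptyx, Helioion, Neoeus, Pachyeus}.
C4 (derived state 'yes') is shared by Glyptyx, Helioion, and Neoeus — a synapomorphy uniting that clade.
C5: derived state 'yes' in Glyptyx, Helioion, Neoeus, and Pachyeus only — synapomorphy for {Glyptyx, Helioion, Neoeus, Pachyeus}.
Most parsimonious ingroup topology: (((Pachyeus,(Neoeus,(Helioion,Glyptyx))),Glyptoma),Ichnaria).
Changes per character on this tree: C1: 1; C2: 2; C3: 1; C4: 1; C5: 1.
Total = 6.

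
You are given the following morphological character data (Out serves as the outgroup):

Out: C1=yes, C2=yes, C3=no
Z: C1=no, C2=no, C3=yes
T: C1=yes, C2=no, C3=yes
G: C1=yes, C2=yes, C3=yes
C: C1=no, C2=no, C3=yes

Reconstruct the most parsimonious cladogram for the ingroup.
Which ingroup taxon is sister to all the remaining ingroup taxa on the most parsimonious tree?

Character polarity is set by the outgroup: the derived state is whichever differs from the outgroup's state, so for C1, C2 the derived state is 'no', and for the remaining characters it is 'yes'.
C1: derived state 'no' in C and Z only — synapomorphy for {C, Z}.
C2: derived state 'no' in C, T, and Z only — synapomorphy for {C, T, Z}.
All ingroup taxa share the derived state 'yes' for C3; it defines the ingroup but does not resolve relationships within it.
Most parsimonious ingroup topology: (((Z,C),T),G).
G is sister to the clade containing all other ingroup taxa, so it is the earliest-diverging (most basal) ingroup lineage.

G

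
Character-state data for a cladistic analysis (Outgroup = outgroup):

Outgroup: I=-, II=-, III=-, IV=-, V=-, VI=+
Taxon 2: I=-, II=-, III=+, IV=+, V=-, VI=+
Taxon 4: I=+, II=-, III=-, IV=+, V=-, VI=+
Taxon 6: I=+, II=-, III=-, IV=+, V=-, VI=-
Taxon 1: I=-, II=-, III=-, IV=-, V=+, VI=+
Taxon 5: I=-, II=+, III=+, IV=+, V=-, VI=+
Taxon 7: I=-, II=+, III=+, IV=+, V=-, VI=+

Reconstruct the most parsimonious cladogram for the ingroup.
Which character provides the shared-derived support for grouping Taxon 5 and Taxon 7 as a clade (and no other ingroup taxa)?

Character polarity is set by the outgroup: the derived state is whichever differs from the outgroup's state, so for VI the derived state is '-', and for the remaining characters it is '+'.
I (derived state '+') is shared by Taxon 4 and Taxon 6 — a synapomorphy uniting that clade.
Only Taxon 5 and Taxon 7 show the derived state '+' for II, supporting them as a clade.
Only Taxon 2, Taxon 5, and Taxon 7 show the derived state '+' for III, supporting them as a clade.
IV: derived state '+' in Taxon 2, Taxon 4, Taxon 5, Taxon 6, and Taxon 7 only — synapomorphy for {Taxon 2, Taxon 4, Taxon 5, Taxon 6, Taxon 7}.
V (derived state '+') is unique to Taxon 1 (autapomorphy; uninformative for grouping).
VI (derived state '-') is unique to Taxon 6 (autapomorphy; uninformative for grouping).
Most parsimonious ingroup topology: (((Taxon 2,(Taxon 5,Taxon 7)),(Taxon 4,Taxon 6)),Taxon 1).
The clade {Taxon 5, Taxon 7} is supported by II: its derived state '+' occurs in exactly those taxa and in no other taxon (including the outgroup).

II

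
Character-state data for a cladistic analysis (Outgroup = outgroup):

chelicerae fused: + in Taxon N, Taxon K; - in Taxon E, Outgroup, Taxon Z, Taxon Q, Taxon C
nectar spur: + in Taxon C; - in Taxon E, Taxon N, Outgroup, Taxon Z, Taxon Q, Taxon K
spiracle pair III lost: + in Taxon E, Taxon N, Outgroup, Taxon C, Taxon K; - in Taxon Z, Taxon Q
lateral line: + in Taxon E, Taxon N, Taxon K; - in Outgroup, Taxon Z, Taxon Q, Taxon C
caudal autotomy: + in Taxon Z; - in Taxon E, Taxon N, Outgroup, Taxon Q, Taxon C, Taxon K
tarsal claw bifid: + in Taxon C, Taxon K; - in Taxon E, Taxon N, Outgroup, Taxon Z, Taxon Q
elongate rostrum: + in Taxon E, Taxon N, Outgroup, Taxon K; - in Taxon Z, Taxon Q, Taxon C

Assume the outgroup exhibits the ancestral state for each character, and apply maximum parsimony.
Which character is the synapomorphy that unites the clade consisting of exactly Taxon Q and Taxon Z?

Character polarity is set by the outgroup: the derived state is whichever differs from the outgroup's state, so for spiracle pair III lost, elongate rostrum the derived state is '-', and for the remaining characters it is '+'.
chelicerae fused (derived state '+') is shared by Taxon K and Taxon N — a synapomorphy uniting that clade.
nectar spur: derived state '+' in Taxon C only — an autapomorphy, so it tells us nothing about relationships among taxa.
Only Taxon Q and Taxon Z show the derived state '-' for spiracle pair III lost, supporting them as a clade.
lateral line: derived state '+' in Taxon E, Taxon K, and Taxon N only — synapomorphy for {Taxon E, Taxon K, Taxon N}.
caudal autotomy (derived state '+') is unique to Taxon Z (autapomorphy; uninformative for grouping).
tarsal claw bifid (state '+') occurs in Taxon C and Taxon K but conflicts with the nesting implied by the other characters — most parsimoniously interpreted as homoplasy.
elongate rostrum (derived state '-') is shared by Taxon C, Taxon Q, and Taxon Z — a synapomorphy uniting that clade.
Most parsimonious ingroup topology: (((Taxon K,Taxon N),Taxon E),((Taxon Q,Taxon Z),Taxon C)).
The clade {Taxon Q, Taxon Z} is supported by spiracle pair III lost: its derived state '-' occurs in exactly those taxa and in no other taxon (including the outgroup).

spiracle pair III lost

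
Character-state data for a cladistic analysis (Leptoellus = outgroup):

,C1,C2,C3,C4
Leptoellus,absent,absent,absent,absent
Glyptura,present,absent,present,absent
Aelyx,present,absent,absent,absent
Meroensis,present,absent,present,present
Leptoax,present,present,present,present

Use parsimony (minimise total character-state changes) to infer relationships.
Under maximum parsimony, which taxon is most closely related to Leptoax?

Meroensis

The outgroup has state 'absent' for every character, so 'present' is the derived state throughout.
C1 (derived state 'present') is shared by all ingroup taxa — unites the whole ingroup.
C2: derived state 'present' in Leptoax only — an autapomorphy, so it tells us nothing about relationships among taxa.
C3 (derived state 'present') is shared by Glyptura, Leptoax, and Meroensis — a synapomorphy uniting that clade.
C4: derived state 'present' in Leptoax and Meroensis only — synapomorphy for {Leptoax, Meroensis}.
Most parsimonious ingroup topology: ((Glyptura,(Meroensis,Leptoax)),Aelyx).
Leptoax and Meroensis form a cherry on this tree, so they are sister taxa.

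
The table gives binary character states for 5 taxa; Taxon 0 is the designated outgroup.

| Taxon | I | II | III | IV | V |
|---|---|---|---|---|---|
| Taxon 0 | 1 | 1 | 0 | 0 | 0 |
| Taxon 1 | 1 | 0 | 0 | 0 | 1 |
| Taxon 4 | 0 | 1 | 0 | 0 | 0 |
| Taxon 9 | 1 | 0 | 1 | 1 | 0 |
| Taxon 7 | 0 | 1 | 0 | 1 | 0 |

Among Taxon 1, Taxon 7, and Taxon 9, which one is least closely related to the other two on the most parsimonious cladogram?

Character polarity is set by the outgroup: the derived state is whichever differs from the outgroup's state, so for I, II the derived state is '0', and for the remaining characters it is '1'.
Only Taxon 4 and Taxon 7 show the derived state '0' for I, supporting them as a clade.
Only Taxon 1 and Taxon 9 show the derived state '0' for II, supporting them as a clade.
III: derived state '1' in Taxon 9 only — an autapomorphy, so it tells us nothing about relationships among taxa.
IV groups Taxon 7 and Taxon 9, which is incompatible with the clades supported by the remaining characters; treating it as convergent (homoplasy) costs fewer steps than any alternative tree.
V (derived state '1') is unique to Taxon 1 (autapomorphy; uninformative for grouping).
Most parsimonious ingroup topology: ((Taxon 1,Taxon 9),(Taxon 4,Taxon 7)).
Taxon 9 and Taxon 1 share a more recent common ancestor with each other than either does with Taxon 7, so Taxon 7 is the least closely related of the three.

Taxon 7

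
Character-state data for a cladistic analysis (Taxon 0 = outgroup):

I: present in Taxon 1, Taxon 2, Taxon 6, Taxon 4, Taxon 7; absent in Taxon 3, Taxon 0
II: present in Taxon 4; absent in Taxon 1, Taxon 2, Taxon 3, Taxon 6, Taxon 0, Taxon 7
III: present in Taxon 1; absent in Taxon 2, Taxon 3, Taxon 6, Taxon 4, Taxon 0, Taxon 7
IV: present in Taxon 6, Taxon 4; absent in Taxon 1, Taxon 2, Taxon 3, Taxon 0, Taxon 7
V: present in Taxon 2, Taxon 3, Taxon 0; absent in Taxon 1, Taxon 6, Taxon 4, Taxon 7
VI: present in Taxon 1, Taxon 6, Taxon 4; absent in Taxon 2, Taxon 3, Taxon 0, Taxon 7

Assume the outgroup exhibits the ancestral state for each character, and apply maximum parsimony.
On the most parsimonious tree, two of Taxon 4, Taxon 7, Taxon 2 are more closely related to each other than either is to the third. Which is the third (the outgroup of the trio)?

Character polarity is set by the outgroup: the derived state is whichever differs from the outgroup's state, so for V the derived state is 'absent', and for the remaining characters it is 'present'.
I: derived state 'present' in Taxon 1, Taxon 2, Taxon 4, Taxon 6, and Taxon 7 only — synapomorphy for {Taxon 1, Taxon 2, Taxon 4, Taxon 6, Taxon 7}.
II: derived state 'present' in Taxon 4 only — an autapomorphy, so it tells us nothing about relationships among taxa.
III (derived state 'present') is unique to Taxon 1 (autapomorphy; uninformative for grouping).
Only Taxon 4 and Taxon 6 show the derived state 'present' for IV, supporting them as a clade.
V: derived state 'absent' in Taxon 1, Taxon 4, Taxon 6, and Taxon 7 only — synapomorphy for {Taxon 1, Taxon 4, Taxon 6, Taxon 7}.
VI: derived state 'present' in Taxon 1, Taxon 4, and Taxon 6 only — synapomorphy for {Taxon 1, Taxon 4, Taxon 6}.
Most parsimonious ingroup topology: (Taxon 3,((Taxon 7,(Taxon 1,(Taxon 6,Taxon 4))),Taxon 2)).
Taxon 7 and Taxon 4 share a more recent common ancestor with each other than either does with Taxon 2, so Taxon 2 is the least closely related of the three.

Taxon 2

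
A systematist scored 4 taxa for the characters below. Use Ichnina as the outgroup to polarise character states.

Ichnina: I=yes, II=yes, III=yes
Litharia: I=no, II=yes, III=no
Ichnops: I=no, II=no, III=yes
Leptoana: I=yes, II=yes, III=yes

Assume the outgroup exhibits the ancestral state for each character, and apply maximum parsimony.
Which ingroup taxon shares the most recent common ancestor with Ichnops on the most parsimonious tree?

Litharia

The outgroup has state 'yes' for every character, so 'no' is the derived state throughout.
I: derived state 'no' in Ichnops and Litharia only — synapomorphy for {Ichnops, Litharia}.
II: derived state 'no' in Ichnops only — an autapomorphy, so it tells us nothing about relationships among taxa.
III: derived state 'no' in Litharia only — an autapomorphy, so it tells us nothing about relationships among taxa.
Most parsimonious ingroup topology: ((Litharia,Ichnops),Leptoana).
Ichnops and Litharia form a cherry on this tree, so they are sister taxa.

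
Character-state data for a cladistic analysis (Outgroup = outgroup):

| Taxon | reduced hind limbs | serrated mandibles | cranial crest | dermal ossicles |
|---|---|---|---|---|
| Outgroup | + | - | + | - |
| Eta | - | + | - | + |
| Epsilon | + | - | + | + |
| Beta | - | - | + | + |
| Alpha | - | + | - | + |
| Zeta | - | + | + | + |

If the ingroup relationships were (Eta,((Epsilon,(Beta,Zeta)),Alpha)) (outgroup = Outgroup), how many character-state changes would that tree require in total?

Map each character onto (Eta,((Epsilon,(Beta,Zeta)),Alpha)) (rooted by Outgroup) and count the minimum state changes it requires (Fitch parsimony):
reduced hind limbs: 2; serrated mandibles: 3; cranial crest: 2; dermal ossicles: 1.
Total tree length = 8.

8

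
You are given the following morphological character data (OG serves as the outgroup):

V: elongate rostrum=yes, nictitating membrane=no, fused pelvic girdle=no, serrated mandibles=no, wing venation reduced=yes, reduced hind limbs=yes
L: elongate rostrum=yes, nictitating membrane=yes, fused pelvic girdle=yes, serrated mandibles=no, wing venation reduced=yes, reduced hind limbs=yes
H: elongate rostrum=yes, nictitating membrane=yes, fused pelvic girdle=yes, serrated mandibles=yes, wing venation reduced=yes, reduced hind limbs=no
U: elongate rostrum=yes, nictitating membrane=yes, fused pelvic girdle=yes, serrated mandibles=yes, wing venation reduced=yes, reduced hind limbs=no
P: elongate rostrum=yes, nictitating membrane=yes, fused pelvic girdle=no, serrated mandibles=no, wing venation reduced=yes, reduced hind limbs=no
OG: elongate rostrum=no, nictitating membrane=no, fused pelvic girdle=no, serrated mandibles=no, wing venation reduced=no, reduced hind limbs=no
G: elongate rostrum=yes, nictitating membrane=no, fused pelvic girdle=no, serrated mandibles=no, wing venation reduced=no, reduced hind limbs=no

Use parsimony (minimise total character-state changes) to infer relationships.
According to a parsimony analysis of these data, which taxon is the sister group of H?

U

The outgroup has state 'no' for every character, so 'yes' is the derived state throughout.
All ingroup taxa share the derived state 'yes' for elongate rostrum; it defines the ingroup but does not resolve relationships within it.
nictitating membrane: derived state 'yes' in H, L, P, and U only — synapomorphy for {H, L, P, U}.
Only H, L, and U show the derived state 'yes' for fused pelvic girdle, supporting them as a clade.
serrated mandibles: derived state 'yes' in H and U only — synapomorphy for {H, U}.
Only H, L, P, U, and V show the derived state 'yes' for wing venation reduced, supporting them as a clade.
reduced hind limbs (state 'yes') occurs in L and V but conflicts with the nesting implied by the other characters — most parsimoniously interpreted as homoplasy.
Most parsimonious ingroup topology: (((((U,H),L),P),V),G).
H and U form a cherry on this tree, so they are sister taxa.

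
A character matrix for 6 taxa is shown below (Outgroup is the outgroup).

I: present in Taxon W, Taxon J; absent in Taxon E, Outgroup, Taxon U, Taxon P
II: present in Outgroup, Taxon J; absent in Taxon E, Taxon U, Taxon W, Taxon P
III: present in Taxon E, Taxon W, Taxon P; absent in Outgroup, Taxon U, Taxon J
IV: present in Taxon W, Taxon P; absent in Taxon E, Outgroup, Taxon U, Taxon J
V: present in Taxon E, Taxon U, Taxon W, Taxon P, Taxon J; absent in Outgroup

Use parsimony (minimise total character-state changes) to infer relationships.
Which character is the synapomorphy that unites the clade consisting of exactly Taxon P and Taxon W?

IV

Character polarity is set by the outgroup: the derived state is whichever differs from the outgroup's state, so for II the derived state is 'absent', and for the remaining characters it is 'present'.
I (state 'present') occurs in Taxon J and Taxon W but conflicts with the nesting implied by the other characters — most parsimoniously interpreted as homoplasy.
Only Taxon E, Taxon P, Taxon U, and Taxon W show the derived state 'absent' for II, supporting them as a clade.
III: derived state 'present' in Taxon E, Taxon P, and Taxon W only — synapomorphy for {Taxon E, Taxon P, Taxon W}.
IV (derived state 'present') is shared by Taxon P and Taxon W — a synapomorphy uniting that clade.
All ingroup taxa share the derived state 'present' for V; it defines the ingroup but does not resolve relationships within it.
Most parsimonious ingroup topology: ((Taxon U,((Taxon W,Taxon P),Taxon E)),Taxon J).
The clade {Taxon P, Taxon W} is supported by IV: its derived state 'present' occurs in exactly those taxa and in no other taxon (including the outgroup).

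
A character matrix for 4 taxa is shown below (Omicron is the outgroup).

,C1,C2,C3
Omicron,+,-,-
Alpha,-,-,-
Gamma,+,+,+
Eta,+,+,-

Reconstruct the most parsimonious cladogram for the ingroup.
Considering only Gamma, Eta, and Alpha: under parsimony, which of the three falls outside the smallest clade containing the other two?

Alpha

Character polarity is set by the outgroup: the derived state is whichever differs from the outgroup's state, so for C1 the derived state is '-', and for the remaining characters it is '+'.
C1: derived state '-' in Alpha only — an autapomorphy, so it tells us nothing about relationships among taxa.
C2: derived state '+' in Eta and Gamma only — synapomorphy for {Eta, Gamma}.
C3: derived state '+' in Gamma only — an autapomorphy, so it tells us nothing about relationships among taxa.
Most parsimonious ingroup topology: (Alpha,(Gamma,Eta)).
Eta and Gamma share a more recent common ancestor with each other than either does with Alpha, so Alpha is the least closely related of the three.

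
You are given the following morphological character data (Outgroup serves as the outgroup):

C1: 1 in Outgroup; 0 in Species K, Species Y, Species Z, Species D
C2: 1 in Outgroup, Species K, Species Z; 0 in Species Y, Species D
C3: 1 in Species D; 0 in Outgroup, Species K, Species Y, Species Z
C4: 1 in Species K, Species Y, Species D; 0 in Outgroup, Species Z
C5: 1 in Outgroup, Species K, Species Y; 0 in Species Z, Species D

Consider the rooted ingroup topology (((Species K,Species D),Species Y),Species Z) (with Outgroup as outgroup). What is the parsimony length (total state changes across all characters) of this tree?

Map each character onto (((Species K,Species D),Species Y),Species Z) (rooted by Outgroup) and count the minimum state changes it requires (Fitch parsimony):
C1: 1; C2: 2; C3: 1; C4: 1; C5: 2.
Total tree length = 7.

7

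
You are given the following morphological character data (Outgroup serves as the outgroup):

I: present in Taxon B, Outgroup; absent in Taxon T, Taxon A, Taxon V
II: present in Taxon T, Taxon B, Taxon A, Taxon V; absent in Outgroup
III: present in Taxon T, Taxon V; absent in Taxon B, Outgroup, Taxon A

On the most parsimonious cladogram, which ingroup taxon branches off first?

Taxon B

Character polarity is set by the outgroup: the derived state is whichever differs from the outgroup's state, so for I the derived state is 'absent', and for the remaining characters it is 'present'.
I: derived state 'absent' in Taxon A, Taxon T, and Taxon V only — synapomorphy for {Taxon A, Taxon T, Taxon V}.
II (derived state 'present') is shared by all ingroup taxa — unites the whole ingroup.
Only Taxon T and Taxon V show the derived state 'present' for III, supporting them as a clade.
Most parsimonious ingroup topology: (((Taxon T,Taxon V),Taxon A),Taxon B).
Taxon B is sister to the clade containing all other ingroup taxa, so it is the earliest-diverging (most basal) ingroup lineage.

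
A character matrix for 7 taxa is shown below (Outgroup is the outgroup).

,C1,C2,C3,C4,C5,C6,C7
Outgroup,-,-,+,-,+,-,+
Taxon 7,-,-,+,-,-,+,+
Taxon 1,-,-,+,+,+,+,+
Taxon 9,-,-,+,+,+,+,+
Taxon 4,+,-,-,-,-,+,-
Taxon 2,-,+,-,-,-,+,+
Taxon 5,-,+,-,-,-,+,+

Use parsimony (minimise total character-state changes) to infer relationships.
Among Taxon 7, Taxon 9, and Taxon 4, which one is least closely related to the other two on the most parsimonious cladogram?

Character polarity is set by the outgroup: the derived state is whichever differs from the outgroup's state, so for C3, C5, C7 the derived state is '-', and for the remaining characters it is '+'.
C1 (derived state '+') is unique to Taxon 4 (autapomorphy; uninformative for grouping).
C2: derived state '+' in Taxon 2 and Taxon 5 only — synapomorphy for {Taxon 2, Taxon 5}.
C3 (derived state '-') is shared by Taxon 2, Taxon 4, and Taxon 5 — a synapomorphy uniting that clade.
C4 (derived state '+') is shared by Taxon 1 and Taxon 9 — a synapomorphy uniting that clade.
C5 (derived state '-') is shared by Taxon 2, Taxon 4, Taxon 5, and Taxon 7 — a synapomorphy uniting that clade.
All ingroup taxa share the derived state '+' for C6; it defines the ingroup but does not resolve relationships within it.
C7 (derived state '-') is unique to Taxon 4 (autapomorphy; uninformative for grouping).
Most parsimonious ingroup topology: ((Taxon 7,(Taxon 4,(Taxon 2,Taxon 5))),(Taxon 1,Taxon 9)).
Taxon 7 and Taxon 4 share a more recent common ancestor with each other than either does with Taxon 9, so Taxon 9 is the least closely related of the three.

Taxon 9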